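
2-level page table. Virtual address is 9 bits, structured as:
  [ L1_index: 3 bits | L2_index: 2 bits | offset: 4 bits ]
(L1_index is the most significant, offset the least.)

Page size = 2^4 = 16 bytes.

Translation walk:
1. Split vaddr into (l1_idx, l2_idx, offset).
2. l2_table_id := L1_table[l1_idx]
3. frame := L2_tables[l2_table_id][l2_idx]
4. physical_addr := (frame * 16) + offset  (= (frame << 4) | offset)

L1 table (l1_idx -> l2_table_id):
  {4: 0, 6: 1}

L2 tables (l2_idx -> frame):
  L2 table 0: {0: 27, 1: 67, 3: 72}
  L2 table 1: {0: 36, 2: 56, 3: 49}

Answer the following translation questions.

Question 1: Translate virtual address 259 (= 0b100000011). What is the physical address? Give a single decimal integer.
Answer: 435

Derivation:
vaddr = 259 = 0b100000011
Split: l1_idx=4, l2_idx=0, offset=3
L1[4] = 0
L2[0][0] = 27
paddr = 27 * 16 + 3 = 435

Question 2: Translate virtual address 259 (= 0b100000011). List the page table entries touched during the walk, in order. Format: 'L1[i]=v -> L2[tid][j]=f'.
vaddr = 259 = 0b100000011
Split: l1_idx=4, l2_idx=0, offset=3

Answer: L1[4]=0 -> L2[0][0]=27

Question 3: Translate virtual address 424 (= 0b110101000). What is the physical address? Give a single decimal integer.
Answer: 904

Derivation:
vaddr = 424 = 0b110101000
Split: l1_idx=6, l2_idx=2, offset=8
L1[6] = 1
L2[1][2] = 56
paddr = 56 * 16 + 8 = 904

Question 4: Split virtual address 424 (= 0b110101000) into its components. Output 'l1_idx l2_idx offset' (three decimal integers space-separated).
vaddr = 424 = 0b110101000
  top 3 bits -> l1_idx = 6
  next 2 bits -> l2_idx = 2
  bottom 4 bits -> offset = 8

Answer: 6 2 8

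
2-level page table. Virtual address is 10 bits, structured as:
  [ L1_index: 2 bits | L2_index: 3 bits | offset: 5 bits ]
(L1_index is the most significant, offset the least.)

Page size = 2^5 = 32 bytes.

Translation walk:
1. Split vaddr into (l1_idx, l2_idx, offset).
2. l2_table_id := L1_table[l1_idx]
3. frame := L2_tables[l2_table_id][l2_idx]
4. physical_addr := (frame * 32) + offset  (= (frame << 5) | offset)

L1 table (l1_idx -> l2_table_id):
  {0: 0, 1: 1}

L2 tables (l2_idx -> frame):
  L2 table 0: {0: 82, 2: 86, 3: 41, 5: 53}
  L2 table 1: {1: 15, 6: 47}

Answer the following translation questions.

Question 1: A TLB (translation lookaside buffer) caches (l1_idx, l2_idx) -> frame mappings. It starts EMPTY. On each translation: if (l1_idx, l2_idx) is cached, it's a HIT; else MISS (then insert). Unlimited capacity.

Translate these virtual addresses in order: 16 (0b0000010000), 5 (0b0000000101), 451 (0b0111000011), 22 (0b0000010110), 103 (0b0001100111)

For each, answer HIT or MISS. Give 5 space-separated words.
vaddr=16: (0,0) not in TLB -> MISS, insert
vaddr=5: (0,0) in TLB -> HIT
vaddr=451: (1,6) not in TLB -> MISS, insert
vaddr=22: (0,0) in TLB -> HIT
vaddr=103: (0,3) not in TLB -> MISS, insert

Answer: MISS HIT MISS HIT MISS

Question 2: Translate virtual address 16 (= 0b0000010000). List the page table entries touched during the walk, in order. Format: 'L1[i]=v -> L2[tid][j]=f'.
vaddr = 16 = 0b0000010000
Split: l1_idx=0, l2_idx=0, offset=16

Answer: L1[0]=0 -> L2[0][0]=82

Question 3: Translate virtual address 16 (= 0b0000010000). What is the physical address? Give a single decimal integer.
Answer: 2640

Derivation:
vaddr = 16 = 0b0000010000
Split: l1_idx=0, l2_idx=0, offset=16
L1[0] = 0
L2[0][0] = 82
paddr = 82 * 32 + 16 = 2640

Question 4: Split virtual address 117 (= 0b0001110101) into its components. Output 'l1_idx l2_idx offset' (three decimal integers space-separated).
Answer: 0 3 21

Derivation:
vaddr = 117 = 0b0001110101
  top 2 bits -> l1_idx = 0
  next 3 bits -> l2_idx = 3
  bottom 5 bits -> offset = 21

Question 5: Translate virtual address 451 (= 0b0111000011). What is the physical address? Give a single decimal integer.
vaddr = 451 = 0b0111000011
Split: l1_idx=1, l2_idx=6, offset=3
L1[1] = 1
L2[1][6] = 47
paddr = 47 * 32 + 3 = 1507

Answer: 1507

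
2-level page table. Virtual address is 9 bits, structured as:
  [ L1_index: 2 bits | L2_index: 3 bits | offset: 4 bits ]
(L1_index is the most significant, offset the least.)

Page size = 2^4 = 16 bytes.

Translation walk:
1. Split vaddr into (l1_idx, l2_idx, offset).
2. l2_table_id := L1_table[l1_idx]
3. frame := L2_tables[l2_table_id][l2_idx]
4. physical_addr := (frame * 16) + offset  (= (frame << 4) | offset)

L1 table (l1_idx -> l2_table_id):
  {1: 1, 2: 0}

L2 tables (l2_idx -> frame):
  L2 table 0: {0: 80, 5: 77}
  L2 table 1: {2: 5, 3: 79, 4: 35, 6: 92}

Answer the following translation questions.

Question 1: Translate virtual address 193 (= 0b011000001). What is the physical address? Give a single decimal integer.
vaddr = 193 = 0b011000001
Split: l1_idx=1, l2_idx=4, offset=1
L1[1] = 1
L2[1][4] = 35
paddr = 35 * 16 + 1 = 561

Answer: 561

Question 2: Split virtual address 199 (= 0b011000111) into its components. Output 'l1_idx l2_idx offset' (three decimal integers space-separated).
vaddr = 199 = 0b011000111
  top 2 bits -> l1_idx = 1
  next 3 bits -> l2_idx = 4
  bottom 4 bits -> offset = 7

Answer: 1 4 7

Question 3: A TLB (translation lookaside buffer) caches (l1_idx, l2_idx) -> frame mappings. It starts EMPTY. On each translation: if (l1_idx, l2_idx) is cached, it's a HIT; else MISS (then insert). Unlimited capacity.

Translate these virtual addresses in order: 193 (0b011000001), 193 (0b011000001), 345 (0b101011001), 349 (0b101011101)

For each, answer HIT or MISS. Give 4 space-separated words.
Answer: MISS HIT MISS HIT

Derivation:
vaddr=193: (1,4) not in TLB -> MISS, insert
vaddr=193: (1,4) in TLB -> HIT
vaddr=345: (2,5) not in TLB -> MISS, insert
vaddr=349: (2,5) in TLB -> HIT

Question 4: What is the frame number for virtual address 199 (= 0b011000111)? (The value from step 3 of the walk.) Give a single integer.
vaddr = 199: l1_idx=1, l2_idx=4
L1[1] = 1; L2[1][4] = 35

Answer: 35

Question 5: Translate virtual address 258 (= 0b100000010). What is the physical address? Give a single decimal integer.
Answer: 1282

Derivation:
vaddr = 258 = 0b100000010
Split: l1_idx=2, l2_idx=0, offset=2
L1[2] = 0
L2[0][0] = 80
paddr = 80 * 16 + 2 = 1282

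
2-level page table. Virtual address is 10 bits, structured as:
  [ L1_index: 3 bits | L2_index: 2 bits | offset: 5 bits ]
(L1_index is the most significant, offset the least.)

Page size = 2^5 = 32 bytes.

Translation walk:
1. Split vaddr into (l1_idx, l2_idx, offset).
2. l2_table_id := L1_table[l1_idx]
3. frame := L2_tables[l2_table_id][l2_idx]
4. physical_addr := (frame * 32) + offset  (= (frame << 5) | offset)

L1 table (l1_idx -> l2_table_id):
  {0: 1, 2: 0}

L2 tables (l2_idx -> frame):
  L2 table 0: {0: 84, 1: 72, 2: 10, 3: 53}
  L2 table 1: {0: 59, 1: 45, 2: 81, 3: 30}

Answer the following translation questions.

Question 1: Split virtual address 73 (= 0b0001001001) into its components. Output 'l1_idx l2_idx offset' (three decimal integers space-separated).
Answer: 0 2 9

Derivation:
vaddr = 73 = 0b0001001001
  top 3 bits -> l1_idx = 0
  next 2 bits -> l2_idx = 2
  bottom 5 bits -> offset = 9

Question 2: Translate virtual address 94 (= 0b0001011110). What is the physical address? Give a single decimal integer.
Answer: 2622

Derivation:
vaddr = 94 = 0b0001011110
Split: l1_idx=0, l2_idx=2, offset=30
L1[0] = 1
L2[1][2] = 81
paddr = 81 * 32 + 30 = 2622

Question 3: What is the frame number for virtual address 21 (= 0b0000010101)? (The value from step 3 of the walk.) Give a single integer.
vaddr = 21: l1_idx=0, l2_idx=0
L1[0] = 1; L2[1][0] = 59

Answer: 59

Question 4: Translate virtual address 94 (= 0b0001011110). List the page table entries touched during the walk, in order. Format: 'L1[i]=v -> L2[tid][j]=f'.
Answer: L1[0]=1 -> L2[1][2]=81

Derivation:
vaddr = 94 = 0b0001011110
Split: l1_idx=0, l2_idx=2, offset=30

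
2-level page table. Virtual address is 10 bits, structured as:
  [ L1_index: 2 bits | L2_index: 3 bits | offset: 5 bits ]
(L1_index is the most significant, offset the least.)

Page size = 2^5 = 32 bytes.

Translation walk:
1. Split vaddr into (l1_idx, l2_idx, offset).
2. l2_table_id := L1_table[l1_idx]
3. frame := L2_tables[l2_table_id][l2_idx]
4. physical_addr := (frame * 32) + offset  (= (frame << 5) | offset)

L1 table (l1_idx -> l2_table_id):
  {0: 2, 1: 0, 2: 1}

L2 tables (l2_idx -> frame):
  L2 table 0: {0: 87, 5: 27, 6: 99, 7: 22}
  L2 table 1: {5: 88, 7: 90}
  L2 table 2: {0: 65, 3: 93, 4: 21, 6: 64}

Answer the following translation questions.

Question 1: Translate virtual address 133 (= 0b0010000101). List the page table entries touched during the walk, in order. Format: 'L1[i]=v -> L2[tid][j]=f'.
Answer: L1[0]=2 -> L2[2][4]=21

Derivation:
vaddr = 133 = 0b0010000101
Split: l1_idx=0, l2_idx=4, offset=5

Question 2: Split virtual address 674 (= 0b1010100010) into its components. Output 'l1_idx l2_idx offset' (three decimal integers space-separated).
vaddr = 674 = 0b1010100010
  top 2 bits -> l1_idx = 2
  next 3 bits -> l2_idx = 5
  bottom 5 bits -> offset = 2

Answer: 2 5 2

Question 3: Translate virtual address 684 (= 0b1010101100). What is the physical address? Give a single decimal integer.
Answer: 2828

Derivation:
vaddr = 684 = 0b1010101100
Split: l1_idx=2, l2_idx=5, offset=12
L1[2] = 1
L2[1][5] = 88
paddr = 88 * 32 + 12 = 2828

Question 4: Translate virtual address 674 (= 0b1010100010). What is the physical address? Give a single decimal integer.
Answer: 2818

Derivation:
vaddr = 674 = 0b1010100010
Split: l1_idx=2, l2_idx=5, offset=2
L1[2] = 1
L2[1][5] = 88
paddr = 88 * 32 + 2 = 2818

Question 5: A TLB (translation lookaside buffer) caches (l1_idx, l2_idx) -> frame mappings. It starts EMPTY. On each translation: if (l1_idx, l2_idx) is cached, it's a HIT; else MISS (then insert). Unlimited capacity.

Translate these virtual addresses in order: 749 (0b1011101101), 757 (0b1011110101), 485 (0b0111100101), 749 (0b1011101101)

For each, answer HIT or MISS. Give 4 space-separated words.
Answer: MISS HIT MISS HIT

Derivation:
vaddr=749: (2,7) not in TLB -> MISS, insert
vaddr=757: (2,7) in TLB -> HIT
vaddr=485: (1,7) not in TLB -> MISS, insert
vaddr=749: (2,7) in TLB -> HIT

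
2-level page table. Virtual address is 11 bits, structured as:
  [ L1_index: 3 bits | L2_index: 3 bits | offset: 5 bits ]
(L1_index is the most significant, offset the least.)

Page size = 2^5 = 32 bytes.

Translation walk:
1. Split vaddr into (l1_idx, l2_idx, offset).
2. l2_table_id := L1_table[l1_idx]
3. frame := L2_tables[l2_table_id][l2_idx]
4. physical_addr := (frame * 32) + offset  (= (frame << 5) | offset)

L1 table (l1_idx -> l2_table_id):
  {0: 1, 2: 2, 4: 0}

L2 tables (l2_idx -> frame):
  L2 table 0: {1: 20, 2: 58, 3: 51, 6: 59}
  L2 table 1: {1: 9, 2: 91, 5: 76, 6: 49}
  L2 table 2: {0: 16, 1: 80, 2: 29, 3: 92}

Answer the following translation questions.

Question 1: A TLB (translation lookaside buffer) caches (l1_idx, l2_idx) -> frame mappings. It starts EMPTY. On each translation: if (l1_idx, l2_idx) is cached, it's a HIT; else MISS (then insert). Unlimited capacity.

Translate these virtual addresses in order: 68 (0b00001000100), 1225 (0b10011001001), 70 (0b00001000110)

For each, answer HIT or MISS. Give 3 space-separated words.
vaddr=68: (0,2) not in TLB -> MISS, insert
vaddr=1225: (4,6) not in TLB -> MISS, insert
vaddr=70: (0,2) in TLB -> HIT

Answer: MISS MISS HIT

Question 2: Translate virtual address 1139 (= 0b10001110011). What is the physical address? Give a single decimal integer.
vaddr = 1139 = 0b10001110011
Split: l1_idx=4, l2_idx=3, offset=19
L1[4] = 0
L2[0][3] = 51
paddr = 51 * 32 + 19 = 1651

Answer: 1651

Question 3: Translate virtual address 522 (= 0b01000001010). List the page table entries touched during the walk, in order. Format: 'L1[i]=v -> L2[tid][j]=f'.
vaddr = 522 = 0b01000001010
Split: l1_idx=2, l2_idx=0, offset=10

Answer: L1[2]=2 -> L2[2][0]=16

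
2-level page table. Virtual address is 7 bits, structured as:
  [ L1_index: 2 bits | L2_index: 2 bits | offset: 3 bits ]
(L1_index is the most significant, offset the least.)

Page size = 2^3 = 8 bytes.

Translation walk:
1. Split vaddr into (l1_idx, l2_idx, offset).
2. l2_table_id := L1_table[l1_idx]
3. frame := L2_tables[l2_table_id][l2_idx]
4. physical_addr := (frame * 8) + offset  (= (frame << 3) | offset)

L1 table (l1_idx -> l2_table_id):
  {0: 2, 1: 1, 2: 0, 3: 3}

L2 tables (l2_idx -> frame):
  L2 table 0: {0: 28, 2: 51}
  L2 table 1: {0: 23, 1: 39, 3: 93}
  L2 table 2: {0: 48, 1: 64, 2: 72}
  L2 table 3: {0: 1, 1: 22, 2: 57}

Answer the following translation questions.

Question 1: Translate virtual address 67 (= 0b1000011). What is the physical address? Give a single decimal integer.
Answer: 227

Derivation:
vaddr = 67 = 0b1000011
Split: l1_idx=2, l2_idx=0, offset=3
L1[2] = 0
L2[0][0] = 28
paddr = 28 * 8 + 3 = 227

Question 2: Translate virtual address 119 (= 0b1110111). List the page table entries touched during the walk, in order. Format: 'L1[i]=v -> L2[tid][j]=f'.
Answer: L1[3]=3 -> L2[3][2]=57

Derivation:
vaddr = 119 = 0b1110111
Split: l1_idx=3, l2_idx=2, offset=7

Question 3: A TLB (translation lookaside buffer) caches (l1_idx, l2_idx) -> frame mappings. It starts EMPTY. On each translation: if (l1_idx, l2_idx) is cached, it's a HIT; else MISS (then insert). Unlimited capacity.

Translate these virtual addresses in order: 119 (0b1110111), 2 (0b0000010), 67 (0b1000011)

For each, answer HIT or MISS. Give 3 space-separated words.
Answer: MISS MISS MISS

Derivation:
vaddr=119: (3,2) not in TLB -> MISS, insert
vaddr=2: (0,0) not in TLB -> MISS, insert
vaddr=67: (2,0) not in TLB -> MISS, insert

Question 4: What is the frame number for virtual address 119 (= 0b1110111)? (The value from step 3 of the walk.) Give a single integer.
vaddr = 119: l1_idx=3, l2_idx=2
L1[3] = 3; L2[3][2] = 57

Answer: 57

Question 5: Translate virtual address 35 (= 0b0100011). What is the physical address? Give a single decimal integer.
vaddr = 35 = 0b0100011
Split: l1_idx=1, l2_idx=0, offset=3
L1[1] = 1
L2[1][0] = 23
paddr = 23 * 8 + 3 = 187

Answer: 187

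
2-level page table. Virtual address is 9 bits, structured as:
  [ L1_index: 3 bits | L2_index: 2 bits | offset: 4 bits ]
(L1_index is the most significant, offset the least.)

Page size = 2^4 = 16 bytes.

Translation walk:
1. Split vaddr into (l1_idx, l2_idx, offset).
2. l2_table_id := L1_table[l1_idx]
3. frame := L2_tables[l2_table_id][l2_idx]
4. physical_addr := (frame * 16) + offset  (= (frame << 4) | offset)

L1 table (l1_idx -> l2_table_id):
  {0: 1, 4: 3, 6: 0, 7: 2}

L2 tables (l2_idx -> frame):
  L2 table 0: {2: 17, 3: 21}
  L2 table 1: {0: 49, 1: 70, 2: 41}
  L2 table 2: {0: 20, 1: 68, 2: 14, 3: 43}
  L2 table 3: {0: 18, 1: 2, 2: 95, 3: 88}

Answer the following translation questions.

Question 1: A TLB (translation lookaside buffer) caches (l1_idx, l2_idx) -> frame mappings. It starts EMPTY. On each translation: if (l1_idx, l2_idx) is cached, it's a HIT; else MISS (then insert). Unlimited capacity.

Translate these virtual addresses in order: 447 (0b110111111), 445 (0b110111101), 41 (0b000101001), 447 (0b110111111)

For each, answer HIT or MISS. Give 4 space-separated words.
Answer: MISS HIT MISS HIT

Derivation:
vaddr=447: (6,3) not in TLB -> MISS, insert
vaddr=445: (6,3) in TLB -> HIT
vaddr=41: (0,2) not in TLB -> MISS, insert
vaddr=447: (6,3) in TLB -> HIT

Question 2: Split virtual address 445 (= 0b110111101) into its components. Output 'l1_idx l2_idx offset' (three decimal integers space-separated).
Answer: 6 3 13

Derivation:
vaddr = 445 = 0b110111101
  top 3 bits -> l1_idx = 6
  next 2 bits -> l2_idx = 3
  bottom 4 bits -> offset = 13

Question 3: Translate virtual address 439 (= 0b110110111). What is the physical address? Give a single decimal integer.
vaddr = 439 = 0b110110111
Split: l1_idx=6, l2_idx=3, offset=7
L1[6] = 0
L2[0][3] = 21
paddr = 21 * 16 + 7 = 343

Answer: 343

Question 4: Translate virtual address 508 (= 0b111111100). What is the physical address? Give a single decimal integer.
Answer: 700

Derivation:
vaddr = 508 = 0b111111100
Split: l1_idx=7, l2_idx=3, offset=12
L1[7] = 2
L2[2][3] = 43
paddr = 43 * 16 + 12 = 700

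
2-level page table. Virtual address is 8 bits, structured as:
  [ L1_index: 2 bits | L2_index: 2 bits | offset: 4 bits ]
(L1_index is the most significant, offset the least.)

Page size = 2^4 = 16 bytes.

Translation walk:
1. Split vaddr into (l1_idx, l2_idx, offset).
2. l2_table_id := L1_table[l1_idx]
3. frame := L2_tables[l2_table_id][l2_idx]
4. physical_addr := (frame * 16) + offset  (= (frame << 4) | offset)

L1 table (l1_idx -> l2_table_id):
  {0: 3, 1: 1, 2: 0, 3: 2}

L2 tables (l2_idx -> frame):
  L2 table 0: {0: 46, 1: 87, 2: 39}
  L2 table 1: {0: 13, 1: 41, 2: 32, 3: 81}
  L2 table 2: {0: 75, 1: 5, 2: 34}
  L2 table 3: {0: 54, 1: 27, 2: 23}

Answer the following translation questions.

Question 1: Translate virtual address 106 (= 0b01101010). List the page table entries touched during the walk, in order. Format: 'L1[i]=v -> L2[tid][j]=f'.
vaddr = 106 = 0b01101010
Split: l1_idx=1, l2_idx=2, offset=10

Answer: L1[1]=1 -> L2[1][2]=32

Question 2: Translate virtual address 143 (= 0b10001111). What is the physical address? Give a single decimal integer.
vaddr = 143 = 0b10001111
Split: l1_idx=2, l2_idx=0, offset=15
L1[2] = 0
L2[0][0] = 46
paddr = 46 * 16 + 15 = 751

Answer: 751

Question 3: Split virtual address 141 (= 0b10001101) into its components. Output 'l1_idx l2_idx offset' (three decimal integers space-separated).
Answer: 2 0 13

Derivation:
vaddr = 141 = 0b10001101
  top 2 bits -> l1_idx = 2
  next 2 bits -> l2_idx = 0
  bottom 4 bits -> offset = 13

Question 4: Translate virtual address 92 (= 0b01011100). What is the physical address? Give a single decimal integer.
Answer: 668

Derivation:
vaddr = 92 = 0b01011100
Split: l1_idx=1, l2_idx=1, offset=12
L1[1] = 1
L2[1][1] = 41
paddr = 41 * 16 + 12 = 668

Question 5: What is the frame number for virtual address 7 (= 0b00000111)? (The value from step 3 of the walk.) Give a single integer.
vaddr = 7: l1_idx=0, l2_idx=0
L1[0] = 3; L2[3][0] = 54

Answer: 54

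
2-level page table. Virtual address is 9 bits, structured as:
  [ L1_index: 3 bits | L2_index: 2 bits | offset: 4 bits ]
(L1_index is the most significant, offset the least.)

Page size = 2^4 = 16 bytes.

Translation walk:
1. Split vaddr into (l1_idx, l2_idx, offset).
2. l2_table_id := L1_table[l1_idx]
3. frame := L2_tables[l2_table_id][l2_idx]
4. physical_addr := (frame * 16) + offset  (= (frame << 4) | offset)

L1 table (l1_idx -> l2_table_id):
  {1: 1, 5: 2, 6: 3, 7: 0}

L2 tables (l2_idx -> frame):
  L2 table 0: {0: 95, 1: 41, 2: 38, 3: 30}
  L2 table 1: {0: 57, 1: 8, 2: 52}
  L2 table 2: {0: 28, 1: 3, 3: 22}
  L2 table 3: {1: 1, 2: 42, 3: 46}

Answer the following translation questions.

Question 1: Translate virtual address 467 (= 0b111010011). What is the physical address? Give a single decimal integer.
vaddr = 467 = 0b111010011
Split: l1_idx=7, l2_idx=1, offset=3
L1[7] = 0
L2[0][1] = 41
paddr = 41 * 16 + 3 = 659

Answer: 659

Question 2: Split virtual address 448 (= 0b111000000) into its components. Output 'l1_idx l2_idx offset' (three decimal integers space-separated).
Answer: 7 0 0

Derivation:
vaddr = 448 = 0b111000000
  top 3 bits -> l1_idx = 7
  next 2 bits -> l2_idx = 0
  bottom 4 bits -> offset = 0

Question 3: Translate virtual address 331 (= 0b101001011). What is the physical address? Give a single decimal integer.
Answer: 459

Derivation:
vaddr = 331 = 0b101001011
Split: l1_idx=5, l2_idx=0, offset=11
L1[5] = 2
L2[2][0] = 28
paddr = 28 * 16 + 11 = 459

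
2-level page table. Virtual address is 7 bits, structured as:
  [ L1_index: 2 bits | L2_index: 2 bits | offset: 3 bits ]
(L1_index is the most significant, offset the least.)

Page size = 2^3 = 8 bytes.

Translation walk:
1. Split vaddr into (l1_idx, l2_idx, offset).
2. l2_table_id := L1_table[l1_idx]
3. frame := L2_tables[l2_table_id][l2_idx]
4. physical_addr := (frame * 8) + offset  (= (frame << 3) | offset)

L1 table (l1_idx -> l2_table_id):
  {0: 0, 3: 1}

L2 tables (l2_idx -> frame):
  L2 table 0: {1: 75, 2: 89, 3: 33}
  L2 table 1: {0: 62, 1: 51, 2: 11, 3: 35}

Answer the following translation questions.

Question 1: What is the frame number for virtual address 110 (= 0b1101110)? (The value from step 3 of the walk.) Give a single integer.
vaddr = 110: l1_idx=3, l2_idx=1
L1[3] = 1; L2[1][1] = 51

Answer: 51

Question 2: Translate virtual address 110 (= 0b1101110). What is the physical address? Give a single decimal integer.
Answer: 414

Derivation:
vaddr = 110 = 0b1101110
Split: l1_idx=3, l2_idx=1, offset=6
L1[3] = 1
L2[1][1] = 51
paddr = 51 * 8 + 6 = 414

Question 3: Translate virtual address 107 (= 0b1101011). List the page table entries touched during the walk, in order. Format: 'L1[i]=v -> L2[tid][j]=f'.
vaddr = 107 = 0b1101011
Split: l1_idx=3, l2_idx=1, offset=3

Answer: L1[3]=1 -> L2[1][1]=51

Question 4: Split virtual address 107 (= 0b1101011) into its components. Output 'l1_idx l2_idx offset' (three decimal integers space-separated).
Answer: 3 1 3

Derivation:
vaddr = 107 = 0b1101011
  top 2 bits -> l1_idx = 3
  next 2 bits -> l2_idx = 1
  bottom 3 bits -> offset = 3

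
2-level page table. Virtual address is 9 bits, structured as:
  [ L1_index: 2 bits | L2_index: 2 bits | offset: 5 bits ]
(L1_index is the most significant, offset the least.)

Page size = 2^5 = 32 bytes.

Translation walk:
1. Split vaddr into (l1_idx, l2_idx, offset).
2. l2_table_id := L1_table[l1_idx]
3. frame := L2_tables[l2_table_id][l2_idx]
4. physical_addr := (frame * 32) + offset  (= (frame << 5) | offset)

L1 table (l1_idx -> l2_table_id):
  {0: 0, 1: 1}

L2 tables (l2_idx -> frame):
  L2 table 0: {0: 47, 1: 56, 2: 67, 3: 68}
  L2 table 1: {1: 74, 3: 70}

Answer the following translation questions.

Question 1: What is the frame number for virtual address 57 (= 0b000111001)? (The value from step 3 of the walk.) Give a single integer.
Answer: 56

Derivation:
vaddr = 57: l1_idx=0, l2_idx=1
L1[0] = 0; L2[0][1] = 56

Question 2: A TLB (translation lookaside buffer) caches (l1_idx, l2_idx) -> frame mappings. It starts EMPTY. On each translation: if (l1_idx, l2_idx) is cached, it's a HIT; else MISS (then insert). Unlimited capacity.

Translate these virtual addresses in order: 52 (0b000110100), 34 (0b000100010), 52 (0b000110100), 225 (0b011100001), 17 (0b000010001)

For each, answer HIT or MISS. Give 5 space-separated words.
Answer: MISS HIT HIT MISS MISS

Derivation:
vaddr=52: (0,1) not in TLB -> MISS, insert
vaddr=34: (0,1) in TLB -> HIT
vaddr=52: (0,1) in TLB -> HIT
vaddr=225: (1,3) not in TLB -> MISS, insert
vaddr=17: (0,0) not in TLB -> MISS, insert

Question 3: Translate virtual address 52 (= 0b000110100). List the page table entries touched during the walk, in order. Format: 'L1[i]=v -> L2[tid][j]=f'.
vaddr = 52 = 0b000110100
Split: l1_idx=0, l2_idx=1, offset=20

Answer: L1[0]=0 -> L2[0][1]=56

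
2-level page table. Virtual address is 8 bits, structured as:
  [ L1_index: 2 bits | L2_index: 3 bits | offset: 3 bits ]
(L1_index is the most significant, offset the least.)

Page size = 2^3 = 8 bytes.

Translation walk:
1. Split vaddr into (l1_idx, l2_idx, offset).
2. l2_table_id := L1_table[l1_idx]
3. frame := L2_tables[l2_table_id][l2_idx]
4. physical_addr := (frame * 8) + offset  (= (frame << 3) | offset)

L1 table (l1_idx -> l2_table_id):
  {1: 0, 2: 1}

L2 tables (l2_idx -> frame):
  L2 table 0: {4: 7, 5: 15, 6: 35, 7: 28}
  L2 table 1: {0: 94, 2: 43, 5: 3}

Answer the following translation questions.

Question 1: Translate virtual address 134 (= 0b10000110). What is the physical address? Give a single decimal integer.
vaddr = 134 = 0b10000110
Split: l1_idx=2, l2_idx=0, offset=6
L1[2] = 1
L2[1][0] = 94
paddr = 94 * 8 + 6 = 758

Answer: 758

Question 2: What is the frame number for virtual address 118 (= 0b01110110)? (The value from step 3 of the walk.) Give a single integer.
Answer: 35

Derivation:
vaddr = 118: l1_idx=1, l2_idx=6
L1[1] = 0; L2[0][6] = 35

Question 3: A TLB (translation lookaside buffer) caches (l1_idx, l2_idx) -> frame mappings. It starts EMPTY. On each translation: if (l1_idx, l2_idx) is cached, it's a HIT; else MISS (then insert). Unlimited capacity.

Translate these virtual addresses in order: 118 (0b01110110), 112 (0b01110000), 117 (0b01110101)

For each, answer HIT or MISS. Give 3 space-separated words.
Answer: MISS HIT HIT

Derivation:
vaddr=118: (1,6) not in TLB -> MISS, insert
vaddr=112: (1,6) in TLB -> HIT
vaddr=117: (1,6) in TLB -> HIT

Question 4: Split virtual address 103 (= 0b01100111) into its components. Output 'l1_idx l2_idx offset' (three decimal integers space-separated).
Answer: 1 4 7

Derivation:
vaddr = 103 = 0b01100111
  top 2 bits -> l1_idx = 1
  next 3 bits -> l2_idx = 4
  bottom 3 bits -> offset = 7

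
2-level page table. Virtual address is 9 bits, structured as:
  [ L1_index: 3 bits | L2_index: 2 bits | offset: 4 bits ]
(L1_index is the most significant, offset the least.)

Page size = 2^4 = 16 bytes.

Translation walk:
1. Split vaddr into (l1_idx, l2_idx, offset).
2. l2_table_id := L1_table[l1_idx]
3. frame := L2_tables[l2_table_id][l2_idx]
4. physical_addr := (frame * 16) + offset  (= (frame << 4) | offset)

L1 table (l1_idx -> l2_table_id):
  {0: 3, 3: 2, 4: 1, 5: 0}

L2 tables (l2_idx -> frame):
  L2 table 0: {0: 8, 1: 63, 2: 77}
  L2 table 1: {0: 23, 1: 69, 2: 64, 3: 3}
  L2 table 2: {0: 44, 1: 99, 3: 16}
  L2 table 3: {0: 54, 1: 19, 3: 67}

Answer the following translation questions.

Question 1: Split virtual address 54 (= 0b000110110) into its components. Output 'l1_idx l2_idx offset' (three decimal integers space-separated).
vaddr = 54 = 0b000110110
  top 3 bits -> l1_idx = 0
  next 2 bits -> l2_idx = 3
  bottom 4 bits -> offset = 6

Answer: 0 3 6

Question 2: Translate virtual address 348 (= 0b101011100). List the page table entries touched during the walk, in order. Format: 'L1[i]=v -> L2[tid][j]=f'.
vaddr = 348 = 0b101011100
Split: l1_idx=5, l2_idx=1, offset=12

Answer: L1[5]=0 -> L2[0][1]=63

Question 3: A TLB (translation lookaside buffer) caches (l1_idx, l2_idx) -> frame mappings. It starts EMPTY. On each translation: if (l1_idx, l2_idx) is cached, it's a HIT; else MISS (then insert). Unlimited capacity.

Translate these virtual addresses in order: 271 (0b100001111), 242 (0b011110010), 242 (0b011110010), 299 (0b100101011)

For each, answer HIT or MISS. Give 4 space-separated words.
vaddr=271: (4,0) not in TLB -> MISS, insert
vaddr=242: (3,3) not in TLB -> MISS, insert
vaddr=242: (3,3) in TLB -> HIT
vaddr=299: (4,2) not in TLB -> MISS, insert

Answer: MISS MISS HIT MISS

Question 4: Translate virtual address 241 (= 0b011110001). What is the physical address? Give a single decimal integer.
vaddr = 241 = 0b011110001
Split: l1_idx=3, l2_idx=3, offset=1
L1[3] = 2
L2[2][3] = 16
paddr = 16 * 16 + 1 = 257

Answer: 257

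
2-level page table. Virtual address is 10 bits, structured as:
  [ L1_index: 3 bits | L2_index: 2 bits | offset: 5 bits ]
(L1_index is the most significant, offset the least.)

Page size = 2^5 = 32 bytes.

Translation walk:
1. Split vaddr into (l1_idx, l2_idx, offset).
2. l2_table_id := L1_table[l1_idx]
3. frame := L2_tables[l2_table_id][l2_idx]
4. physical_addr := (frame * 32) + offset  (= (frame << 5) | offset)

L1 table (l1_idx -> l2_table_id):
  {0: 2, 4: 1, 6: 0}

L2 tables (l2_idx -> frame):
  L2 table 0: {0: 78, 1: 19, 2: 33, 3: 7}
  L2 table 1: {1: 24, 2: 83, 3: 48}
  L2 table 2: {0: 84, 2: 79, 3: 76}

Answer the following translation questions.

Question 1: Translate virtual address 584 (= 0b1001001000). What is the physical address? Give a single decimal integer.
Answer: 2664

Derivation:
vaddr = 584 = 0b1001001000
Split: l1_idx=4, l2_idx=2, offset=8
L1[4] = 1
L2[1][2] = 83
paddr = 83 * 32 + 8 = 2664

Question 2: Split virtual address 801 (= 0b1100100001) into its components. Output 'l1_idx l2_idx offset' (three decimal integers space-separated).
Answer: 6 1 1

Derivation:
vaddr = 801 = 0b1100100001
  top 3 bits -> l1_idx = 6
  next 2 bits -> l2_idx = 1
  bottom 5 bits -> offset = 1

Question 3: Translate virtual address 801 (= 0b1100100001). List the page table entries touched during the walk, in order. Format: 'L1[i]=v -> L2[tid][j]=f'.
Answer: L1[6]=0 -> L2[0][1]=19

Derivation:
vaddr = 801 = 0b1100100001
Split: l1_idx=6, l2_idx=1, offset=1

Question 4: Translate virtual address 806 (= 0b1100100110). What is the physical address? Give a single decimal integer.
vaddr = 806 = 0b1100100110
Split: l1_idx=6, l2_idx=1, offset=6
L1[6] = 0
L2[0][1] = 19
paddr = 19 * 32 + 6 = 614

Answer: 614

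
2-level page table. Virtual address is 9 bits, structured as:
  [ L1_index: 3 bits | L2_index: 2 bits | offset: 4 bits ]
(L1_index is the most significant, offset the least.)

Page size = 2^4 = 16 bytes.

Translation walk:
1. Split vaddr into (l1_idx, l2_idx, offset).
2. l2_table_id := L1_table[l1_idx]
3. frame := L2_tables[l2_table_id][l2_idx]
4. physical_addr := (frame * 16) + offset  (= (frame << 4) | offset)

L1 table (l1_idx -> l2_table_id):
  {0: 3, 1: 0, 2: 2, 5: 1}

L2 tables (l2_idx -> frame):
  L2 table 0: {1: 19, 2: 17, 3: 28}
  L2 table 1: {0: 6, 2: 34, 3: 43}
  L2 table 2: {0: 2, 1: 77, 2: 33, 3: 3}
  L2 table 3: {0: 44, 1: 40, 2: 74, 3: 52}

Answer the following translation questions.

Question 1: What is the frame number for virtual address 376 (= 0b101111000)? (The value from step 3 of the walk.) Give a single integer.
vaddr = 376: l1_idx=5, l2_idx=3
L1[5] = 1; L2[1][3] = 43

Answer: 43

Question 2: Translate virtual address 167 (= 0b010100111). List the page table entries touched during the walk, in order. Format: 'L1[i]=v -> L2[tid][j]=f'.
Answer: L1[2]=2 -> L2[2][2]=33

Derivation:
vaddr = 167 = 0b010100111
Split: l1_idx=2, l2_idx=2, offset=7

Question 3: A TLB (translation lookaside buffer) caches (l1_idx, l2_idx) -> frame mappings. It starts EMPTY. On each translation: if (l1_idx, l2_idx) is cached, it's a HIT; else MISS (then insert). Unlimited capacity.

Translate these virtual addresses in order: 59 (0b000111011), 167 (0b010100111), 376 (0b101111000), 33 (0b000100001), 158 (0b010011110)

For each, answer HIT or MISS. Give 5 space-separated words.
Answer: MISS MISS MISS MISS MISS

Derivation:
vaddr=59: (0,3) not in TLB -> MISS, insert
vaddr=167: (2,2) not in TLB -> MISS, insert
vaddr=376: (5,3) not in TLB -> MISS, insert
vaddr=33: (0,2) not in TLB -> MISS, insert
vaddr=158: (2,1) not in TLB -> MISS, insert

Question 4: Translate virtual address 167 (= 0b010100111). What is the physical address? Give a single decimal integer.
vaddr = 167 = 0b010100111
Split: l1_idx=2, l2_idx=2, offset=7
L1[2] = 2
L2[2][2] = 33
paddr = 33 * 16 + 7 = 535

Answer: 535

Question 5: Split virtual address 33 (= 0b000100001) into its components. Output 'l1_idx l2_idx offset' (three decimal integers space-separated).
vaddr = 33 = 0b000100001
  top 3 bits -> l1_idx = 0
  next 2 bits -> l2_idx = 2
  bottom 4 bits -> offset = 1

Answer: 0 2 1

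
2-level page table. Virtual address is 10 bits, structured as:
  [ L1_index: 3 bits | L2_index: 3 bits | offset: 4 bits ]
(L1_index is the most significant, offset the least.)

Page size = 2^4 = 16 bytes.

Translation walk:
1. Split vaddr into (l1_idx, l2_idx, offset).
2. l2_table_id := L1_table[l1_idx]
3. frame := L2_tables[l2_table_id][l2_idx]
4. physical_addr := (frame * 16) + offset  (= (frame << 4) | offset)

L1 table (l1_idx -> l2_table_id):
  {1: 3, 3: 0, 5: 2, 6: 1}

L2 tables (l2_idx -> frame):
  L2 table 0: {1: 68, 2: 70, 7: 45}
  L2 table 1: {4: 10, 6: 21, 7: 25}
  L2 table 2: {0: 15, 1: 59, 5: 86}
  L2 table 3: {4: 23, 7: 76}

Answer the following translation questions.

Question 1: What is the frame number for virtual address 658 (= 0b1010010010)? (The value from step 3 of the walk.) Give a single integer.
vaddr = 658: l1_idx=5, l2_idx=1
L1[5] = 2; L2[2][1] = 59

Answer: 59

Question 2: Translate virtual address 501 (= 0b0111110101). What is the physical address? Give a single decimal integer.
Answer: 725

Derivation:
vaddr = 501 = 0b0111110101
Split: l1_idx=3, l2_idx=7, offset=5
L1[3] = 0
L2[0][7] = 45
paddr = 45 * 16 + 5 = 725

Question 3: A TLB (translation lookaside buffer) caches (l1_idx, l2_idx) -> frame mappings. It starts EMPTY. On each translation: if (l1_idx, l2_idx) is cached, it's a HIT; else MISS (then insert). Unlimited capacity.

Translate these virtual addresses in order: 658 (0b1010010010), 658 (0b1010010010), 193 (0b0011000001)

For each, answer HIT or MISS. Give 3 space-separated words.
vaddr=658: (5,1) not in TLB -> MISS, insert
vaddr=658: (5,1) in TLB -> HIT
vaddr=193: (1,4) not in TLB -> MISS, insert

Answer: MISS HIT MISS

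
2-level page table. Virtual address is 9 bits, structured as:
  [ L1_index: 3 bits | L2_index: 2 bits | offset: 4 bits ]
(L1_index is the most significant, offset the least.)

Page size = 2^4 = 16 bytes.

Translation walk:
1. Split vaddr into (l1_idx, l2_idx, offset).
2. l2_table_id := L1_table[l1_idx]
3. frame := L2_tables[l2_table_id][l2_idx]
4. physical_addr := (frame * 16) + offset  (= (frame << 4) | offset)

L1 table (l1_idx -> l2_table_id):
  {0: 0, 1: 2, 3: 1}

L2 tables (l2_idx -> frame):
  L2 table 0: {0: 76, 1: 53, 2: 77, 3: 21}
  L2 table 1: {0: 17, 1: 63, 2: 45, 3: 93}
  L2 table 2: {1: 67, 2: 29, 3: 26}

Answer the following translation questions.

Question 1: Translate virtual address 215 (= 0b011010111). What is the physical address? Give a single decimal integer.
vaddr = 215 = 0b011010111
Split: l1_idx=3, l2_idx=1, offset=7
L1[3] = 1
L2[1][1] = 63
paddr = 63 * 16 + 7 = 1015

Answer: 1015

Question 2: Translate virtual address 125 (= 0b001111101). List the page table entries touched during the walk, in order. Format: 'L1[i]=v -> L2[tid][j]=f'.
Answer: L1[1]=2 -> L2[2][3]=26

Derivation:
vaddr = 125 = 0b001111101
Split: l1_idx=1, l2_idx=3, offset=13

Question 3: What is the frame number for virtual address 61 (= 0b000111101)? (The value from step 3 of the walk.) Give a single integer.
vaddr = 61: l1_idx=0, l2_idx=3
L1[0] = 0; L2[0][3] = 21

Answer: 21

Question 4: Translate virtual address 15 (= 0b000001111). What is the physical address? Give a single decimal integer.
Answer: 1231

Derivation:
vaddr = 15 = 0b000001111
Split: l1_idx=0, l2_idx=0, offset=15
L1[0] = 0
L2[0][0] = 76
paddr = 76 * 16 + 15 = 1231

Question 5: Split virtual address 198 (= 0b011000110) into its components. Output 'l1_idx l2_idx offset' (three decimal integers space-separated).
Answer: 3 0 6

Derivation:
vaddr = 198 = 0b011000110
  top 3 bits -> l1_idx = 3
  next 2 bits -> l2_idx = 0
  bottom 4 bits -> offset = 6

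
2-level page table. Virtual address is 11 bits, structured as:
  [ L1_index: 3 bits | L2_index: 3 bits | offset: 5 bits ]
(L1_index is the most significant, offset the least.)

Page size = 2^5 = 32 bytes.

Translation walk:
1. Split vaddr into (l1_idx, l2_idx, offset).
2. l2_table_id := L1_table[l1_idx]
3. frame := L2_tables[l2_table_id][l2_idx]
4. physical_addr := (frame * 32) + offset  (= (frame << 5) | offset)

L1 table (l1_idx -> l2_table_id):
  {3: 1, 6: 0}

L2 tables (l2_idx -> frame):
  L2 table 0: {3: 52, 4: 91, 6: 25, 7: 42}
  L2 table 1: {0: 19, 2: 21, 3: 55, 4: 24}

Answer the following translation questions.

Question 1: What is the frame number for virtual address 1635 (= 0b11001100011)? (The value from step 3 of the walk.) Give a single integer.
Answer: 52

Derivation:
vaddr = 1635: l1_idx=6, l2_idx=3
L1[6] = 0; L2[0][3] = 52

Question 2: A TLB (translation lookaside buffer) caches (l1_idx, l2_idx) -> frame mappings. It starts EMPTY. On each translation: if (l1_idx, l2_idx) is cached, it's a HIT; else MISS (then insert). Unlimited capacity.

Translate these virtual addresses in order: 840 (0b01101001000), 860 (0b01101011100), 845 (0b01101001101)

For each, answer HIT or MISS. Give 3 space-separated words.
vaddr=840: (3,2) not in TLB -> MISS, insert
vaddr=860: (3,2) in TLB -> HIT
vaddr=845: (3,2) in TLB -> HIT

Answer: MISS HIT HIT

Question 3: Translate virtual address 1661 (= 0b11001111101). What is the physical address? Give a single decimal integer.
vaddr = 1661 = 0b11001111101
Split: l1_idx=6, l2_idx=3, offset=29
L1[6] = 0
L2[0][3] = 52
paddr = 52 * 32 + 29 = 1693

Answer: 1693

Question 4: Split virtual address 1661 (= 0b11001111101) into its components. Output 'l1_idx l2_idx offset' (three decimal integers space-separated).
vaddr = 1661 = 0b11001111101
  top 3 bits -> l1_idx = 6
  next 3 bits -> l2_idx = 3
  bottom 5 bits -> offset = 29

Answer: 6 3 29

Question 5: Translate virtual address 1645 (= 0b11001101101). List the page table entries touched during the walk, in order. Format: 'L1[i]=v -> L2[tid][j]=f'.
Answer: L1[6]=0 -> L2[0][3]=52

Derivation:
vaddr = 1645 = 0b11001101101
Split: l1_idx=6, l2_idx=3, offset=13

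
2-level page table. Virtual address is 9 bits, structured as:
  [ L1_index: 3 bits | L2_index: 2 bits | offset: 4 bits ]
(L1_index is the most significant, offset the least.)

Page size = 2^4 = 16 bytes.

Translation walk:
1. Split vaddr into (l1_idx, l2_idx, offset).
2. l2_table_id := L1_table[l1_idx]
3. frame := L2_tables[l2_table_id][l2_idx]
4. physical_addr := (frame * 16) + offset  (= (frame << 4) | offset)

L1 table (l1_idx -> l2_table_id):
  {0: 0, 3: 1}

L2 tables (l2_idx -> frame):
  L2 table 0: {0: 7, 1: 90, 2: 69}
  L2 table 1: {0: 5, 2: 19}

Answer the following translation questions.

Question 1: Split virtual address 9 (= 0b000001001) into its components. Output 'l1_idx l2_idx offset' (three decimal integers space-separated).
Answer: 0 0 9

Derivation:
vaddr = 9 = 0b000001001
  top 3 bits -> l1_idx = 0
  next 2 bits -> l2_idx = 0
  bottom 4 bits -> offset = 9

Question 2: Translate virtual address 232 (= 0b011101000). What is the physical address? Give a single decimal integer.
vaddr = 232 = 0b011101000
Split: l1_idx=3, l2_idx=2, offset=8
L1[3] = 1
L2[1][2] = 19
paddr = 19 * 16 + 8 = 312

Answer: 312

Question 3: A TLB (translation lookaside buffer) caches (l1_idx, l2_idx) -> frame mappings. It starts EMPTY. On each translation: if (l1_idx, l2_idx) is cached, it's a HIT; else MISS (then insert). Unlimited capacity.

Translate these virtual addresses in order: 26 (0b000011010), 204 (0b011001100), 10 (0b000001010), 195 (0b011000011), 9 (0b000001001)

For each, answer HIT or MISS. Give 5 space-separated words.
Answer: MISS MISS MISS HIT HIT

Derivation:
vaddr=26: (0,1) not in TLB -> MISS, insert
vaddr=204: (3,0) not in TLB -> MISS, insert
vaddr=10: (0,0) not in TLB -> MISS, insert
vaddr=195: (3,0) in TLB -> HIT
vaddr=9: (0,0) in TLB -> HIT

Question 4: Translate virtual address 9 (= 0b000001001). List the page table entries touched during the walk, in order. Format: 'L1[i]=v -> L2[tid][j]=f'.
Answer: L1[0]=0 -> L2[0][0]=7

Derivation:
vaddr = 9 = 0b000001001
Split: l1_idx=0, l2_idx=0, offset=9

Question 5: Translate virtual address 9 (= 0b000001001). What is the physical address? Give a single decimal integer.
Answer: 121

Derivation:
vaddr = 9 = 0b000001001
Split: l1_idx=0, l2_idx=0, offset=9
L1[0] = 0
L2[0][0] = 7
paddr = 7 * 16 + 9 = 121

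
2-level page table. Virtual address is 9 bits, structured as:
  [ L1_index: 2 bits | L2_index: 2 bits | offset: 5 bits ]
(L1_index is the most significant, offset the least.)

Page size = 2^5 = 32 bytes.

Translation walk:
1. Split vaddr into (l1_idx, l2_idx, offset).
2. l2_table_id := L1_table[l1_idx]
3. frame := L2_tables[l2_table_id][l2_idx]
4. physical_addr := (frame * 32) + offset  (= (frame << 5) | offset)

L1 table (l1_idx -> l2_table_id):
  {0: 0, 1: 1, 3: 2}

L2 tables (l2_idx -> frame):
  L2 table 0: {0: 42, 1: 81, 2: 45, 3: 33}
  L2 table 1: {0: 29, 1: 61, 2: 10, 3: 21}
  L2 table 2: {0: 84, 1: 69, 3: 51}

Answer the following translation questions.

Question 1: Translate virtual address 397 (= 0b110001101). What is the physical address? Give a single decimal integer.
vaddr = 397 = 0b110001101
Split: l1_idx=3, l2_idx=0, offset=13
L1[3] = 2
L2[2][0] = 84
paddr = 84 * 32 + 13 = 2701

Answer: 2701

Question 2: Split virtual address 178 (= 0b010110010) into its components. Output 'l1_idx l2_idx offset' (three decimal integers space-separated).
Answer: 1 1 18

Derivation:
vaddr = 178 = 0b010110010
  top 2 bits -> l1_idx = 1
  next 2 bits -> l2_idx = 1
  bottom 5 bits -> offset = 18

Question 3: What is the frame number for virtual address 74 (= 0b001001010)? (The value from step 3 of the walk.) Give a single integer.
vaddr = 74: l1_idx=0, l2_idx=2
L1[0] = 0; L2[0][2] = 45

Answer: 45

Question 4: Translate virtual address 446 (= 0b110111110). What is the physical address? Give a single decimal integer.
Answer: 2238

Derivation:
vaddr = 446 = 0b110111110
Split: l1_idx=3, l2_idx=1, offset=30
L1[3] = 2
L2[2][1] = 69
paddr = 69 * 32 + 30 = 2238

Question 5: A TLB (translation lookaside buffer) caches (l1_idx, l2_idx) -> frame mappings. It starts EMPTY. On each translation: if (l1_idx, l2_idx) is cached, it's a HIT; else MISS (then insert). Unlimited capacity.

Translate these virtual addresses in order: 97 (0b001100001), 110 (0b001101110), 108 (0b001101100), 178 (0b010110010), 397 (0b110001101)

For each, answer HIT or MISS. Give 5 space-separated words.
Answer: MISS HIT HIT MISS MISS

Derivation:
vaddr=97: (0,3) not in TLB -> MISS, insert
vaddr=110: (0,3) in TLB -> HIT
vaddr=108: (0,3) in TLB -> HIT
vaddr=178: (1,1) not in TLB -> MISS, insert
vaddr=397: (3,0) not in TLB -> MISS, insert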